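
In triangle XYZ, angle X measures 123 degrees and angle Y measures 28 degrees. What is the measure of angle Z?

By the triangle angle sum property, the three interior angles of any triangle add up to 180°.
We know angle X = 123° and angle Y = 28°, so their sum is 151°.
Therefore angle Z = 180° - 151° = 29°.

29 degrees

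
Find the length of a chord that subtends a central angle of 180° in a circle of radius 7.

Chord length = 2r sin(θ/2)
= 2 × 7 × sin(180°/2)
= 2 × 7 × sin(90°)
= 14

14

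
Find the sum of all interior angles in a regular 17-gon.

The sum of interior angles of an n-sided polygon is (n - 2) * 180.
For n = 17: (17 - 2) * 180 = 15 * 180 = 2700 degrees.

2700 degrees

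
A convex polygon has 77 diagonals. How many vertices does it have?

Using d = n(n - 3)/2, we solve 77 = n(n - 3)/2.
So n(n - 3) = 154.
Testing n = 14: 14 * 11 = 154 = 154. Correct.
The polygon has 14 sides.

14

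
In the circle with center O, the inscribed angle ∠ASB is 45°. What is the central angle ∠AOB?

Central angle = 2 × 45° = 90° (inscribed angle theorem).

90°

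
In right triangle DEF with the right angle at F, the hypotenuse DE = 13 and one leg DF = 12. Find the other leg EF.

Rearranging the Pythagorean theorem to solve for the unknown leg:
leg^2 = hypotenuse^2 - known_leg^2 = 169 - 144 = 25
leg = sqrt(25) = 5.

5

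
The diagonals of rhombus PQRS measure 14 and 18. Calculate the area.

Area of a rhombus = (d1 * d2) / 2
Area = (14 * 18) / 2
Area = 252 / 2
Area = 126

126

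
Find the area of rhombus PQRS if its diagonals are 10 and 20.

Area of a rhombus = (d1 * d2) / 2
Area = (10 * 20) / 2
Area = 200 / 2
Area = 100

100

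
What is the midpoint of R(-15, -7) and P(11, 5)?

M = ((x₁ + x₂)/2, (y₁ + y₂)/2)
= ((-15 + 11)/2, (-7 + 5)/2)
= (-4/2, -2/2) = (-2, -1)

(-2, -1)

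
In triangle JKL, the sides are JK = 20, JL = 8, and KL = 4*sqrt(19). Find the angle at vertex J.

By the inverse law of cosines: cos(J) = (JK² + JL² - KL²) / (2 × JK × JL)
cos(J) = (20² + 8² - (4*sqrt(19))²) / (2 × 20 × 8)
cos(J) = (400 + 64 - (304)) / 320
cos(J) = 1/2
J = arccos(1/2) = 60°

60°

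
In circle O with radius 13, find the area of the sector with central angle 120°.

Sector area = π(13²)(1/3) = 169*pi/3

169*pi/3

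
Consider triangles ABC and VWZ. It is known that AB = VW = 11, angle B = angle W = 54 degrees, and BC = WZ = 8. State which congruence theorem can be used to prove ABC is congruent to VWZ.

The given information provides:
AB = VW = 11, angle B = angle W = 54 degrees, and BC = WZ = 8
This matches the SAS congruence theorem.
Two pairs of corresponding sides and the included angle are equal (Side-Angle-Side).

SAS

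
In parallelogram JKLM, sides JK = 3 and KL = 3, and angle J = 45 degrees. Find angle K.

In a parallelogram, consecutive angles are supplementary (sum to 180°).
angle K = 180 - angle J
angle K = 180 - 45
angle K = 135 degrees

135 degrees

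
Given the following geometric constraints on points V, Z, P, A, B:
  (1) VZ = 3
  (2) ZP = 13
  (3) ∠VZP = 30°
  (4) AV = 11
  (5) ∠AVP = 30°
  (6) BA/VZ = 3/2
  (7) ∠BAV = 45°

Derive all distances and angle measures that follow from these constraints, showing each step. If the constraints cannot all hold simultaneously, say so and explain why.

The constraints are consistent.

From the given relations:
  BA = 3/2·VZ = 3/2·3 ≈ 4.5

Step 1: From VZ = 3, ZP = 13, and ∠VZP = 30°, by the law of cosines:
  VP² = VZ² + ZP² - 2·VZ·ZP·cos(30°) = 9 + 169 - 67.55 = 110.5
  VP ≈ 10.51

Step 2: From VA = 11, AB = 4.5, and ∠VAB = 45°, by the law of cosines:
  VB² = VA² + AB² - 2·VA·AB·cos(45°) = 121 + 20.25 - 70 = 71.25
  VB ≈ 8.44

Step 3: From PV = 10.51, VA = 11, and ∠PVA = 30°, by the law of cosines:
  PA² = PV² + VA² - 2·PV·VA·cos(30°) = 110.5 + 121 - 200.2 = 31.22
  PA ≈ 5.59

Step 4: From VA = 11, VB = 8.44, AB = 4.5, by the inverse law of cosines:
  cos(∠AVB) = (VA² + VB² - AB²) / (2·VA·VB)
  ∠AVB = 22.15°

Step 5: From VP = 10.51, VZ = 3, PZ = 13, by the inverse law of cosines:
  cos(∠PVZ) = (VP² + VZ² - PZ²) / (2·VP·VZ)
  ∠PVZ = 141.79°

Step 6: From PV = 10.51, PZ = 13, VZ = 3, by the inverse law of cosines:
  cos(∠VPZ) = (PV² + PZ² - VZ²) / (2·PV·PZ)
  ∠VPZ = 8.21°

Step 7: From BA = 4.5, BV = 8.44, AV = 11, by the inverse law of cosines:
  cos(∠ABV) = (BA² + BV² - AV²) / (2·BA·BV)
  ∠ABV = 112.85°

Step 8: From PA = 5.59, PV = 10.51, AV = 11, by the inverse law of cosines:
  cos(∠APV) = (PA² + PV² - AV²) / (2·PA·PV)
  ∠APV = 79.86°

Step 9: From AP = 5.59, AV = 11, PV = 10.51, by the inverse law of cosines:
  cos(∠PAV) = (AP² + AV² - PV²) / (2·AP·AV)
  ∠PAV = 70.14°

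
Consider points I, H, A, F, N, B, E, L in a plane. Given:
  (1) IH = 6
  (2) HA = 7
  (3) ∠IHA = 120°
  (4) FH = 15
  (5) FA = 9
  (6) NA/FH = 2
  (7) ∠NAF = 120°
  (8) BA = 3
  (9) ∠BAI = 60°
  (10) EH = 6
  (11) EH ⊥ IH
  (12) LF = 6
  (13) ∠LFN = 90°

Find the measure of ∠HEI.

Step 1: By the law of cosines on triangle EHI: EI² = 6² + 6² − 2·6·6·cos(90°) = 72, so EI = 6·√2.
Step 2: By the inverse law of cosines on triangle HEI: cos(∠HEI) = (6² + (6·√2)² − 6²) / (2·6·6·√2) = 72/101.82 = 0.7071, so ∠HEI = 45°.

Therefore, the measure of angle ∠HEI = 45°.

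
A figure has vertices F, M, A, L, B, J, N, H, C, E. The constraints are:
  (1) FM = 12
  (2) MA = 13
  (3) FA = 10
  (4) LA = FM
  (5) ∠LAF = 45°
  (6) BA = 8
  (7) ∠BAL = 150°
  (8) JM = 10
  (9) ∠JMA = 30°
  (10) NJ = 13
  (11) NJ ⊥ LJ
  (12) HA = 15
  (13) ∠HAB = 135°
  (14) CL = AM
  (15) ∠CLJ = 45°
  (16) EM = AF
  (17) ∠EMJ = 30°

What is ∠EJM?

From the given relations: EM = AF = 10.
Step 1: By the law of cosines on triangle JME: JE² = 10² + 10² − 2·10·10·cos(30°) = 26.79, so JE ≈ 5.18.
Step 2: By the inverse law of cosines on triangle EJM: cos(∠EJM) = (5.18² + 10² − 10²) / (2·5.18·10) = 26.79/103.53 = 0.2588, so ∠EJM = 75°.

Therefore, the measure of angle ∠EJM = 75°.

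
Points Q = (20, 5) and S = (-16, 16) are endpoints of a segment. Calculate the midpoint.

The midpoint is the average of the coordinates:
x: (20 + -16)/2 = 2
y: (5 + 16)/2 = 21/2
Midpoint = (2, 21/2)

(2, 21/2)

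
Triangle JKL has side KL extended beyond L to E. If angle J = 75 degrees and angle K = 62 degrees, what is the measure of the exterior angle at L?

Exterior angle = 75 + 62 = 137 degrees (exterior angle theorem).

137 degrees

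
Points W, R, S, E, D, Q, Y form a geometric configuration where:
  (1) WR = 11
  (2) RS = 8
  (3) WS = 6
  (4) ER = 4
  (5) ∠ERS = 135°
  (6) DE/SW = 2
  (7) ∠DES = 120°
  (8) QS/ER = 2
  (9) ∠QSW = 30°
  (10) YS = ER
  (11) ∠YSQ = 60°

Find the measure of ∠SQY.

From the given relations: QS = 2·ER = 2·4 = 8; YS = ER = 4.
Step 1: By the law of cosines on triangle QSY: QY² = 8² + 4² − 2·8·4·cos(60°) = 48, so QY = 4·√3.
Step 2: By the inverse law of cosines on triangle SQY: cos(∠SQY) = (8² + (4·√3)² − 4²) / (2·8·4·√3) = 96/110.85 = 0.866, so ∠SQY = 30°.

Therefore, the measure of angle ∠SQY = 30°.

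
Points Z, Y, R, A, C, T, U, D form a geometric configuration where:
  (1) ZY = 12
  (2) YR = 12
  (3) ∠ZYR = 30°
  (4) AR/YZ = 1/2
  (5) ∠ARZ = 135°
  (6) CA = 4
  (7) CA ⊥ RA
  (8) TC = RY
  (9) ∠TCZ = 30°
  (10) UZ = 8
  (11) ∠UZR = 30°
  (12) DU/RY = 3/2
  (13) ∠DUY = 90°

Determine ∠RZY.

Step 1: By the law of cosines on triangle ZYR: ZR² = 12² + 12² − 2·12·12·cos(30°) = 38.58, so ZR ≈ 6.21.
Step 2: By the inverse law of cosines on triangle RZY: cos(∠RZY) = (6.21² + 12² − 12²) / (2·6.21·12) = 38.58/149.08 = 0.2588, so ∠RZY = 75°.

Therefore, the measure of angle ∠RZY = 75°.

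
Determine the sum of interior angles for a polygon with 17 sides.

The sum of interior angles of an n-sided polygon is (n - 2) * 180.
For n = 17: (17 - 2) * 180 = 15 * 180 = 2700 degrees.

2700 degrees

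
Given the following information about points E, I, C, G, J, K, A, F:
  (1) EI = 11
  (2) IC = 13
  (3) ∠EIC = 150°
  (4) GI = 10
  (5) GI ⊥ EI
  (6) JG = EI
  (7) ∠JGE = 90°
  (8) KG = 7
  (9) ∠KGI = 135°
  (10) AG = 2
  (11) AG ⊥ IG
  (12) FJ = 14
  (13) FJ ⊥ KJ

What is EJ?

From the given relations: JG = EI = 11.
Step 1: By the law of cosines on triangle EIG: EG² = 11² + 10² − 2·11·10·cos(90°) = 221, so EG ≈ 14.87.
Step 2: By the law of cosines on triangle EGJ: EJ² = 14.87² + 11² − 2·14.87·11·cos(90°) = 342, so EJ = 3·√38.

Therefore, the length of EJ = 3·√38.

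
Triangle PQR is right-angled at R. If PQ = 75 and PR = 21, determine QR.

Rearranging the Pythagorean theorem to solve for the unknown leg:
leg^2 = hypotenuse^2 - known_leg^2 = 5625 - 441 = 5184
leg = sqrt(5184) = 72.

72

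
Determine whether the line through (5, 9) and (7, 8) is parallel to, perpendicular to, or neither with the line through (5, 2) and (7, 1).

Slope of line 1: m1 = (8 - 9)/(7 - 5) = -1/2 = -1/2
Slope of line 2: m2 = (1 - 2)/(7 - 5) = -1/2 = -1/2
Since m1 = m2 = -1/2, the lines are parallel.

Parallel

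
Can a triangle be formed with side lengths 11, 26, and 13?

Check the triangle inequality: 11 + 13 = 24 ≤ 26.
Since the sum of two sides does not exceed the third, no triangle can be formed.

No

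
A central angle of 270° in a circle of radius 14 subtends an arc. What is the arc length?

Arc length = 2π(14)(3/4) = 21*pi

21*pi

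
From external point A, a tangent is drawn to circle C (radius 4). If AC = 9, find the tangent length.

The tangent, radius, and line from the external point to the center form a right triangle.
The right angle is where the tangent meets the radius.
By the Pythagorean theorem: tangent² + 4² = 9²
tangent² = 81 - 16 = 65
tangent = sqrt(65)

sqrt(65)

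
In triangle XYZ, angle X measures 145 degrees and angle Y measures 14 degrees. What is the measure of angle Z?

The interior angles sum to 180°: angle Z = 180 - 145 - 14 = 21°.
The triangle is obtuse (angles 145°, 14°, 21°).

21 degrees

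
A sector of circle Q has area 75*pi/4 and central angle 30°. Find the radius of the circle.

Sector area A = πr² × θ/360, so r² = 360A / (πθ).
r² = 360 × 75*pi/4 / (π × 30)
r² = 225
r = 15

15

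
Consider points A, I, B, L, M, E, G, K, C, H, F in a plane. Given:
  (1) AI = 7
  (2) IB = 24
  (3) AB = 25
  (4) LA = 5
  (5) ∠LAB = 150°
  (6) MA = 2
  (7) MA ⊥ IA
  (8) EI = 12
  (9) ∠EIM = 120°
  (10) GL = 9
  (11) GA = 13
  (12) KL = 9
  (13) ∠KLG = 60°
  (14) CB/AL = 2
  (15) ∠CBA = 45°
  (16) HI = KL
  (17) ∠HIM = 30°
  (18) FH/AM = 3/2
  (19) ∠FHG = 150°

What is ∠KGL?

Step 1: By the law of cosines on triangle GLK: GK² = 9² + 9² − 2·9·9·cos(60°) = 81, so GK = 9.
Step 2: By the inverse law of cosines on triangle KGL: cos(∠KGL) = (9² + 9² − 9²) / (2·9·9) = 81/162 = 0.5, so ∠KGL = 60°.

Therefore, the measure of angle ∠KGL = 60°.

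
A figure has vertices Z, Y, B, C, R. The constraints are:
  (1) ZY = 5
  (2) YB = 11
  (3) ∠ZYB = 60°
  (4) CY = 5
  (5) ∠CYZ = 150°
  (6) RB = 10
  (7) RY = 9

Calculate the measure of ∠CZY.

Step 1: By the law of cosines on triangle ZYC: ZC² = 5² + 5² − 2·5·5·cos(150°) = 93.3, so ZC ≈ 9.66.
Step 2: By the inverse law of cosines on triangle CZY: cos(∠CZY) = (9.66² + 5² − 5²) / (2·9.66·5) = 93.3/96.59 = 0.9659, so ∠CZY = 15°.

Therefore, the measure of angle ∠CZY = 15°.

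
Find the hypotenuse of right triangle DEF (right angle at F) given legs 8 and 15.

DE = sqrt(8^2 + 15^2) = sqrt(289) = 17

17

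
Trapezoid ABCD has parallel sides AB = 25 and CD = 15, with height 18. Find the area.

Area of a trapezoid = (base1 + base2) * height / 2
Area = (25 + 15) * 18 / 2
Area = 40 * 18 / 2
Area = 720 / 2
Area = 360

360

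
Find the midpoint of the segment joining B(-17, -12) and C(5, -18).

The midpoint is the average of the coordinates:
x: (-17 + 5)/2 = -6
y: (-12 + -18)/2 = -15
Midpoint = (-6, -15)

(-6, -15)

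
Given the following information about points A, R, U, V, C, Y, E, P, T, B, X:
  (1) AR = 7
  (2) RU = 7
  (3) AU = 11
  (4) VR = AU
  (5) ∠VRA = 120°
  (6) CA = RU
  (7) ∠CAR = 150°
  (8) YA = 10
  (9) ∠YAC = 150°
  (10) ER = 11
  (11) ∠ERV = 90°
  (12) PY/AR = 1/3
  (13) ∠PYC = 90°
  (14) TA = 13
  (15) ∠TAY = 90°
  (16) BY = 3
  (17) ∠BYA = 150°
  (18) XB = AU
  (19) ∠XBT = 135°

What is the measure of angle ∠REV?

From the given relations: VR = AU = 11.
Step 1: By the law of cosines on triangle ERV: EV² = 11² + 11² − 2·11·11·cos(90°) = 242, so EV = 11·√2.
Step 2: By the inverse law of cosines on triangle REV: cos(∠REV) = (11² + (11·√2)² − 11²) / (2·11·11·√2) = 242/342.24 = 0.7071, so ∠REV = 45°.

Therefore, the measure of angle ∠REV = 45°.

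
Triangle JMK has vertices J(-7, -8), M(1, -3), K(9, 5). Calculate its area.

Using the Shoelace formula for a triangle:
Area = (1/2)|x0(y1 - y2) + x1(y2 - y0) + x2(y0 - y1)|
Area = (1/2)|-7(-3 - 5) + 1(5 - -8) + 9(-8 - -3)|
Area = (1/2)|56 + 13 + -45|
Area = (1/2)|24|
Area = (1/2)(24)
Area = 12

12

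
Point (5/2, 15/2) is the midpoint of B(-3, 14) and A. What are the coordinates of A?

Using the midpoint formula: M = ((x1 + x2)/2, (y1 + y2)/2)
We know M = (5/2, 15/2) and B = (-3, 14)
For x: 5/2 = (-3 + x2)/2, so x2 = 2*5/2 - -3 = 8
For y: 15/2 = (14 + y2)/2, so y2 = 2*15/2 - 14 = 1
A = (8, 1)

(8, 1)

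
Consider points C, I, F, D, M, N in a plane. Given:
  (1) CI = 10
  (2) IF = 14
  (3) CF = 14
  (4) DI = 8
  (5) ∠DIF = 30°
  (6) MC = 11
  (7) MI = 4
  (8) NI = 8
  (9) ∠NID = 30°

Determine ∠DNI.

Step 1: By the law of cosines on triangle NID: ND² = 8² + 8² − 2·8·8·cos(30°) = 17.15, so ND ≈ 4.14.
Step 2: By the inverse law of cosines on triangle DNI: cos(∠DNI) = (4.14² + 8² − 8²) / (2·4.14·8) = 17.15/66.26 = 0.2588, so ∠DNI = 75°.

Therefore, the measure of angle ∠DNI = 75°.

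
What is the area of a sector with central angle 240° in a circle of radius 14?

The full circle has area πr² = π(14)² = 196*pi.
The sector covers 240° out of 360°, a fraction of 2/3.
Sector area = 196*pi × 2/3 = 392*pi/3.

392*pi/3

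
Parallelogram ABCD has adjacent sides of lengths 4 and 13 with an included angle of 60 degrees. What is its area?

Area = 4 * 13 * sin(60°) = 52 * sqrt(3)/2 = 26*sqrt(3)

26*sqrt(3)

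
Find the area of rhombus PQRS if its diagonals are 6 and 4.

The diagonals of a rhombus divide it into four right triangles.
Each triangle has legs 6/ 2 = 3 and 4/2 = 2, so each has area (1/2)*3*2 = 3.
Four such triangles give total area = (d1 * d2) / 2 = 12.

12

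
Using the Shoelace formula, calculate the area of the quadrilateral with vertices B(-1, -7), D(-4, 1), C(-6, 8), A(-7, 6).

Shoelace: sum of cross terms = 20, Area = (1/2)|20| = 10

10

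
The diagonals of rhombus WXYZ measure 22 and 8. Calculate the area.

Area = (22 * 8) / 2 = 176 / 2 = 88

88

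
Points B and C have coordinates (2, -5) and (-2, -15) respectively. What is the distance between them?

The horizontal distance is |-2 - 2| = 4 and the vertical distance is |-15 - -5| = 10.
By the Pythagorean theorem, d = sqrt(4^2 + 10^2) = sqrt(116) = 2*sqrt(29).

2*sqrt(29)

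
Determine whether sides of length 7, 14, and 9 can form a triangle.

Check all three triangle inequalities:
7 + 14 = 21 > 9 ✓
7 + 9 = 16 > 14 ✓
14 + 9 = 23 > 7 ✓
All conditions hold, so these sides form a valid triangle.

Yes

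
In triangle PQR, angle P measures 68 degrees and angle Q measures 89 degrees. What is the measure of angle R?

The interior angles sum to 180°: angle R = 180 - 68 - 89 = 23°.
The triangle is acute (angles 68°, 89°, 23°).

23 degrees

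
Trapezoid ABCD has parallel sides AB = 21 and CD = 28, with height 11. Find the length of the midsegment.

midsegment = (21 + 28) / 2 = 49 / 2 = 49/2

49/2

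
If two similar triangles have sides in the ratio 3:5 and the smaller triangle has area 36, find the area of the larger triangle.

The ratio of areas of similar triangles = (side ratio)^2.
Side ratio = 3:5, so area ratio = 9:25.
Area of the larger triangle / Area of the smaller triangle = 25/9
Area of the larger triangle = 36 * 25/9 = 100

100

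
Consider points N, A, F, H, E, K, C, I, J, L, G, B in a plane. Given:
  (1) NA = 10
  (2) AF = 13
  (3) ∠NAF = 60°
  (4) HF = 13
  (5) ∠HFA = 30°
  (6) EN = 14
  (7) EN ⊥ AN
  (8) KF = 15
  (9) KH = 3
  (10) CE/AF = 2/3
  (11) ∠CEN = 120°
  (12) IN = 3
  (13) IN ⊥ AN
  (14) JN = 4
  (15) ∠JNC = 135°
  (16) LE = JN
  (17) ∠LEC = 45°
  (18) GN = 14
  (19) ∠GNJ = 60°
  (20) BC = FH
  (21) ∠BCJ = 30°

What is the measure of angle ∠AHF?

Step 1: By the law of cosines on triangle HFA: HA² = 13² + 13² − 2·13·13·cos(30°) = 45.28, so HA ≈ 6.73.
Step 2: By the inverse law of cosines on triangle AHF: cos(∠AHF) = (6.73² + 13² − 13²) / (2·6.73·13) = 45.28/174.96 = 0.2588, so ∠AHF = 75°.

Therefore, the measure of angle ∠AHF = 75°.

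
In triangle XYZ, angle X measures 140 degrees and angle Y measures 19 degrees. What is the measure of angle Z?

angle Z = 180 - 140 - 19 = 21 degrees.

21 degrees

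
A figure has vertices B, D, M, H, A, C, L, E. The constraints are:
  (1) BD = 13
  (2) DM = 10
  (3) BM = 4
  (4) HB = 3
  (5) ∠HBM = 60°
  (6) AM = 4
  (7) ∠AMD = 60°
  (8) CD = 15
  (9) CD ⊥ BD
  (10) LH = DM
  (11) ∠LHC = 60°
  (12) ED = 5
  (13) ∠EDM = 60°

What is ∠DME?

Step 1: By the law of cosines on triangle MDE: ME² = 10² + 5² − 2·10·5·cos(60°) = 75, so ME = 5·√3.
Step 2: By the inverse law of cosines on triangle DME: cos(∠DME) = (10² + (5·√3)² − 5²) / (2·10·5·√3) = 150/173.21 = 0.866, so ∠DME = 30°.

Therefore, the measure of angle ∠DME = 30°.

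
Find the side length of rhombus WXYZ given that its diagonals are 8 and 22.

In a rhombus, the diagonals bisect each other perpendicularly, creating four congruent right triangles.
Each triangle has legs 4 (half of 8) and 11 (half of 22).
The hypotenuse of each right triangle is a side of the rhombus:
side = sqrt(4^2 + 11^2) = sqrt(137)

sqrt(137)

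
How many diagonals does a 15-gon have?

The number of diagonals in an n-gon is n(n - 3)/2.
For n = 15: 15(15 - 3)/2 = 15 × 12 / 2 = 90.

90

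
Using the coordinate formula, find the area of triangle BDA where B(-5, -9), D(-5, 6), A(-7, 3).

The Shoelace formula computes the area from vertex coordinates by summing cross products.
For vertices (-5,-9), (-5,6), (-7,3):
Signed sum = -5*6 - -5*-9 + -5*3 - -7*6 + -7*-9 - -5*3
= -75 + 27 + 78 = 30
Area = (1/2)|30| = 15.

15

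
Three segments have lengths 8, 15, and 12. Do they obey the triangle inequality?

For three segments to close into a triangle, no single side can be as long as the other two combined.
The longest side is 15, and 8 + 12 = 20 > 15.
A triangle can be formed.

Yes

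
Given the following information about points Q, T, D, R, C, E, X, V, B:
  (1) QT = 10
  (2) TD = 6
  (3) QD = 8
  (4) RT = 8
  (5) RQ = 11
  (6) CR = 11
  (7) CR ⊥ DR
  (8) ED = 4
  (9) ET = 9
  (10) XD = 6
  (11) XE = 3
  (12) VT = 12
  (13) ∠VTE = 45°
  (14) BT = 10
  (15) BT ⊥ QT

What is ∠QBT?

Step 1: By the law of cosines on triangle BTQ: BQ² = 10² + 10² − 2·10·10·cos(90°) = 200, so BQ = 10·√2.
Step 2: By the inverse law of cosines on triangle QBT: cos(∠QBT) = ((10·√2)² + 10² − 10²) / (2·10·√2·10) = 200/282.84 = 0.7071, so ∠QBT = 45°.

Therefore, the measure of angle ∠QBT = 45°.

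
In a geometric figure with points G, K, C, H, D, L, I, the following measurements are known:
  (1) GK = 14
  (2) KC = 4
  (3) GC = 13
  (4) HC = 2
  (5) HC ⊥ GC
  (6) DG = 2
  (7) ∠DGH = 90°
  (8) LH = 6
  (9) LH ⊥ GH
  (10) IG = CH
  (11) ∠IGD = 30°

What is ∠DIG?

From the given relations: IG = CH = 2.
Step 1: By the law of cosines on triangle IGD: ID² = 2² + 2² − 2·2·2·cos(30°) = 1.07, so ID ≈ 1.04.
Step 2: By the inverse law of cosines on triangle DIG: cos(∠DIG) = (1.04² + 2² − 2²) / (2·1.04·2) = 1.07/4.14 = 0.2588, so ∠DIG = 75°.

Therefore, the measure of angle ∠DIG = 75°.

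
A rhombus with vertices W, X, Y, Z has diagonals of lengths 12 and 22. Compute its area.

Area of a rhombus = (d1 * d2) / 2
Area = (12 * 22) / 2
Area = 264 / 2
Area = 132

132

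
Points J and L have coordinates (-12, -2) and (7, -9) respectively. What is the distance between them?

d = sqrt((19)^2 + (-7)^2) = sqrt(410)

sqrt(410)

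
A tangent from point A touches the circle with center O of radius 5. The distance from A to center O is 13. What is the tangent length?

tangent = √(d² - r²) = √(13² - 5²) = √(169 - 25) = √144 = 12

12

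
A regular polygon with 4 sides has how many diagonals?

Total line segments between 4 vertices = C(4,2) = 6.
Subtract the 4 sides: 6 - 4 = 2 diagonals.

2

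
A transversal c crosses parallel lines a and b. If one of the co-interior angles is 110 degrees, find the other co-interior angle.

Co-interior angles (same-side interior) formed by parallel lines and a transversal are supplementary (sum to 180 degrees).
The given angle is 110 degrees.
The co-interior angle = 180 - 110 = 70 degrees.

70 degrees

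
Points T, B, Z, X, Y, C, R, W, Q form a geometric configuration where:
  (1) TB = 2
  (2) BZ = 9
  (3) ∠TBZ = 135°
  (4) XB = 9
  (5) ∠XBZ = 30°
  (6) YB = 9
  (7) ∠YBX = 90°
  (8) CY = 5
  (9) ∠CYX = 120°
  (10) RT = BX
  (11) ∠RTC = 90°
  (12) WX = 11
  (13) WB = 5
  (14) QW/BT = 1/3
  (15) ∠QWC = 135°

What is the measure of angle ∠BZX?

Step 1: By the law of cosines on triangle ZBX: ZX² = 9² + 9² − 2·9·9·cos(30°) = 21.7, so ZX ≈ 4.66.
Step 2: By the inverse law of cosines on triangle BZX: cos(∠BZX) = (9² + 4.66² − 9²) / (2·9·4.66) = 21.7/83.86 = 0.2588, so ∠BZX = 75°.

Therefore, the measure of angle ∠BZX = 75°.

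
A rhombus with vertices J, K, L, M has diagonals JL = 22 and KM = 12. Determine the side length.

The diagonals of a rhombus bisect each other at right angles.
Half-diagonals: 22/2 = 11 and 12/2 = 6
side = sqrt(11^2 + 6^2)
side = sqrt(121 + 36)
side = sqrt(157)

sqrt(157)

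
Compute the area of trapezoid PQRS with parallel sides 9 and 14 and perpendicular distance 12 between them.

Area of a trapezoid = (base1 + base2) * height / 2
Area = (9 + 14) * 12 / 2
Area = 23 * 12 / 2
Area = 276 / 2
Area = 138

138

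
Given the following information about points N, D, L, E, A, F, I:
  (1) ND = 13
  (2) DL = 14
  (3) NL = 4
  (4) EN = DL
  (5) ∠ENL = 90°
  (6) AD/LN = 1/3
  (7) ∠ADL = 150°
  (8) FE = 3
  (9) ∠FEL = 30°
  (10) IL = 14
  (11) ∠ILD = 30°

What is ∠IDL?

Step 1: By the law of cosines on triangle DLI: DI² = 14² + 14² − 2·14·14·cos(30°) = 52.52, so DI ≈ 7.25.
Step 2: By the inverse law of cosines on triangle IDL: cos(∠IDL) = (7.25² + 14² − 14²) / (2·7.25·14) = 52.52/202.91 = 0.2588, so ∠IDL = 75°.

Therefore, the measure of angle ∠IDL = 75°.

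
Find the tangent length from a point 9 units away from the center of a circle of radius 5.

Let T be the point of tangency. Then OT ⊥ AT (radius ⊥ tangent).
In right triangle OTA: OA² = OT² + AT²
9² = 5² + AT²
AT² = 56, AT = 2*sqrt(14)

2*sqrt(14)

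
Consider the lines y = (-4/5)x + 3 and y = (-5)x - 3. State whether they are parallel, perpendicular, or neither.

Slope of line 1: m1 = -4/5
Slope of line 2: m2 = -5
m1 != m2 (-4/5 != -5), so not parallel.
m1 * m2 = (-4/5) * (-5) = 4 != -1, so not perpendicular.
The lines are neither parallel nor perpendicular.

Neither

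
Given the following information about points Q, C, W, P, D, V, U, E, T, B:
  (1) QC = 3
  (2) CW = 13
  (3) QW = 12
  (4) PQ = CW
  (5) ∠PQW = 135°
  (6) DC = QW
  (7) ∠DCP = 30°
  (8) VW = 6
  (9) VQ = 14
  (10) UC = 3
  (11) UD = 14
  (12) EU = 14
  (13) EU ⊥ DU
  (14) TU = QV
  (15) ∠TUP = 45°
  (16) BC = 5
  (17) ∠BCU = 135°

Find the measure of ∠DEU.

Step 1: By the law of cosines on triangle EUD: ED² = 14² + 14² − 2·14·14·cos(90°) = 392, so ED = 14·√2.
Step 2: By the inverse law of cosines on triangle DEU: cos(∠DEU) = ((14·√2)² + 14² − 14²) / (2·14·√2·14) = 392/554.37 = 0.7071, so ∠DEU = 45°.

Therefore, the measure of angle ∠DEU = 45°.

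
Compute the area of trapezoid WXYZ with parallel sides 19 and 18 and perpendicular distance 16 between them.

A trapezoid's area equals the midsegment times the height.
The midsegment is (19 + 18) / 2 = 37/2.
Area = 37/2 * 16 = 296.

296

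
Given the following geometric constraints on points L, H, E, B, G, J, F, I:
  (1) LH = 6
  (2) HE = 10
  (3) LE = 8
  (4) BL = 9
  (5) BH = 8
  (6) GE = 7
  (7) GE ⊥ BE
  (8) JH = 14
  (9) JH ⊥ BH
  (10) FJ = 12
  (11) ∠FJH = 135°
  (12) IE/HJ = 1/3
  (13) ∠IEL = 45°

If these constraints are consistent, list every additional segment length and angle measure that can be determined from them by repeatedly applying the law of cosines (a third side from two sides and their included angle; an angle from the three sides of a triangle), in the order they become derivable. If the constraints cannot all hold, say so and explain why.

The constraints are consistent. Derivable facts, in order:
After 1 step:
- BJ = 2·√65
- HF ≈ 24.03
- LI ≈ 5.74
- ∠BHL = 78.58°
- ∠BLH = 60.61°
- ∠EHL = 53.13°
- ∠ELH = 90°
- ∠HBL = 40.8°
- ∠HEL = 36.87°
After 2 steps:
- ∠BJH = 29.74°
- ∠EIL = 99.93°
- ∠ELI = 35.07°
- ∠FHJ = 20.68°
- ∠HBJ = 60.26°
- ∠HFJ = 24.32°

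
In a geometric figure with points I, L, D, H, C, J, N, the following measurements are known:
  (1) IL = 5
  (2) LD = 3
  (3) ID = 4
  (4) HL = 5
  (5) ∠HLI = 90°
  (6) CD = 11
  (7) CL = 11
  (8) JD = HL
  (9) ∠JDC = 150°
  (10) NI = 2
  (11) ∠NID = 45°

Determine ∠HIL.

Step 1: By the law of cosines on triangle ILH: IH² = 5² + 5² − 2·5·5·cos(90°) = 50, so IH = 5·√2.
Step 2: By the inverse law of cosines on triangle HIL: cos(∠HIL) = ((5·√2)² + 5² − 5²) / (2·5·√2·5) = 50/70.71 = 0.7071, so ∠HIL = 45°.

Therefore, the measure of angle ∠HIL = 45°.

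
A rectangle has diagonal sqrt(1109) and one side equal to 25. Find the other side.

b = sqrt(d^2 - a^2) = sqrt(1109 - 625) = sqrt(484) = 22

22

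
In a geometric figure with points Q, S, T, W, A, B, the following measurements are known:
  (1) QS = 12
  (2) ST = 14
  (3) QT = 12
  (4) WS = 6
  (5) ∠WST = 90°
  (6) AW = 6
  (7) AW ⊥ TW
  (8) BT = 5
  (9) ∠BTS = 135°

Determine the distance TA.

Step 1: By the law of cosines on triangle TSW: TW² = 14² + 6² − 2·14·6·cos(90°) = 232, so TW = 2·√58.
Step 2: By the law of cosines on triangle TWA: TA² = (2·√58)² + 6² − 2·2·√58·6·cos(90°) = 268, so TA = 2·√67.

Therefore, the length of TA = 2·√67.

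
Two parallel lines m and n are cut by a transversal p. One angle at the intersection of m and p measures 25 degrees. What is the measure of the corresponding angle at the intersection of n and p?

Corresponding angles are equal: 25 degrees.

25 degrees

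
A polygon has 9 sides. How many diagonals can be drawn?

Each of the 9 vertices connects to 6 non-adjacent vertices via diagonals.
Total connections = 9 × 6 = 54, but each diagonal is counted twice.
Number of diagonals = 54 / 2 = 27.

27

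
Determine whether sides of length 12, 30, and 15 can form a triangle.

Check the triangle inequality: 12 + 15 = 27 ≤ 30.
Since the sum of two sides does not exceed the third, no triangle can be formed.

No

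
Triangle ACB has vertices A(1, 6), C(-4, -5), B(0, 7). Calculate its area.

The Shoelace formula computes the area from vertex coordinates by summing cross products.
For vertices (1,6), (-4,-5), (0,7):
Signed sum = 1*-5 - -4*6 + -4*7 - 0*-5 + 0*6 - 1*7
= 19 + -28 + -7 = -16
Area = (1/2)|-16| = 8.

8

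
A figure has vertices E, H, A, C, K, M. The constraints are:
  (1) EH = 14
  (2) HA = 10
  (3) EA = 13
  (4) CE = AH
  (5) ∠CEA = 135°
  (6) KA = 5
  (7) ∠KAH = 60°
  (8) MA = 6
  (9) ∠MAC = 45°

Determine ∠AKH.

Step 1: By the law of cosines on triangle KAH: KH² = 5² + 10² − 2·5·10·cos(60°) = 75, so KH = 5·√3.
Step 2: By the inverse law of cosines on triangle AKH: cos(∠AKH) = (5² + (5·√3)² − 10²) / (2·5·5·√3) = 0/86.6 = 0, so ∠AKH = 90°.

Therefore, the measure of angle ∠AKH = 90°.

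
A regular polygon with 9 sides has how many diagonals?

Each of the 9 vertices connects to 6 non-adjacent vertices via diagonals.
Total connections = 9 × 6 = 54, but each diagonal is counted twice.
Number of diagonals = 54 / 2 = 27.

27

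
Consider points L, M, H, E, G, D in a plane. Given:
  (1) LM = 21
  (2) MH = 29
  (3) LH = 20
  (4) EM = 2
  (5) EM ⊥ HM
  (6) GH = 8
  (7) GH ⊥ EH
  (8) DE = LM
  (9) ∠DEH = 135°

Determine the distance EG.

Step 1: By the law of cosines on triangle EMH: EH² = 2² + 29² − 2·2·29·cos(90°) = 845, so EH = 13·√5.
Step 2: By the law of cosines on triangle EHG: EG² = (13·√5)² + 8² − 2·13·√5·8·cos(90°) = 909, so EG = 3·√101.

Therefore, the length of EG = 3·√101.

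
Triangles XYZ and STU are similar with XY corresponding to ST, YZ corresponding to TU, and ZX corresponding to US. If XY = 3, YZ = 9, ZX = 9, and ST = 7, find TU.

Since the triangles are similar, the ratio of corresponding sides is constant.
Scale factor k = ST / XY = 7 / 3 = 7/3
TU = k * YZ = 7/3 * 9 = 21

21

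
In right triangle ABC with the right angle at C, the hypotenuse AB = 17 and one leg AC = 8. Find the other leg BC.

By the Pythagorean theorem: BC^2 = AB^2 - AC^2
BC^2 = 17^2 - 8^2 = 289 - 64 = 225
BC = sqrt(225) = 15

15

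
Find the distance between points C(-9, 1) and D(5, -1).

d = sqrt((14)^2 + (-2)^2) = sqrt(200) = 10*sqrt(2)

10*sqrt(2)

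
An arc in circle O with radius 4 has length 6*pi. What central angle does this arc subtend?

θ = 360 × 6*pi / (2π × 4) = 270° (rearranging arc length formula).

270°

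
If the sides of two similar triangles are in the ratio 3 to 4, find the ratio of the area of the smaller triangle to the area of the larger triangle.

The ratio of areas of similar triangles equals the square of the side ratio.
Side ratio = 3:4
Area ratio = (3/4)^2 = 9/16 = 9:16

9:16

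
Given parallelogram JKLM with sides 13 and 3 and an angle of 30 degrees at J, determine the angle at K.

Consecutive angles are supplementary: angle K = 180 - 30 = 150 degrees.

150 degrees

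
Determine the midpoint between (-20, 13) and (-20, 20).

The midpoint is the average of the coordinates:
x: (-20 + -20)/2 = -20
y: (13 + 20)/2 = 33/2
Midpoint = (-20, 33/2)

(-20, 33/2)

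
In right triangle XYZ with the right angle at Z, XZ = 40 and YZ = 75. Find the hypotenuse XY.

In a right triangle, the square of the hypotenuse equals the sum of the squares of the two legs.
The legs are 40 and 75, so the hypotenuse = sqrt(1600 + 5625) = sqrt(7225) = 85.

85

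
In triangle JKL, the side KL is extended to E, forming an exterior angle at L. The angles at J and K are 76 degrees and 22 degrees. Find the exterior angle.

Exterior angle = 76 + 22 = 98 degrees (exterior angle theorem).

98 degrees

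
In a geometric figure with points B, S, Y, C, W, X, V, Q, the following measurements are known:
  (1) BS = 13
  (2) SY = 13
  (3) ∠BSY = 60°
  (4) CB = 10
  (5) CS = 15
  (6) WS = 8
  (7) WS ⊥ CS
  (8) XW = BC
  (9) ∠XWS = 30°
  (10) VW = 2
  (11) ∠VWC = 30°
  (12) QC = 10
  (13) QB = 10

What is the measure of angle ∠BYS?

Step 1: By the law of cosines on triangle YSB: YB² = 13² + 13² − 2·13·13·cos(60°) = 169, so YB = 13.
Step 2: By the inverse law of cosines on triangle BYS: cos(∠BYS) = (13² + 13² − 13²) / (2·13·13) = 169/338 = 0.5, so ∠BYS = 60°.

Therefore, the measure of angle ∠BYS = 60°.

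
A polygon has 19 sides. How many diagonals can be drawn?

The number of diagonals in an n-gon is n(n - 3)/2.
For n = 19: 19(19 - 3)/2 = 19 × 16 / 2 = 152.

152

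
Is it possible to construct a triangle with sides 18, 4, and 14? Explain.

Check the triangle inequality: 4 + 14 = 18 ≤ 18.
Since the sum of two sides does not exceed the third, no triangle can be formed.

No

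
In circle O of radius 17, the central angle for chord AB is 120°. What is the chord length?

Chord = 2(17) sin(60°) = 17*sqrt(3)

17*sqrt(3)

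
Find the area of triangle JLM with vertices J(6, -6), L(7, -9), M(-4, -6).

Using the Shoelace formula for a triangle:
Area = (1/2)|x0(y1 - y2) + x1(y2 - y0) + x2(y0 - y1)|
Area = (1/2)|6(-9 - -6) + 7(-6 - -6) + -4(-6 - -9)|
Area = (1/2)|-18 + 0 + -12|
Area = (1/2)|-30|
Area = (1/2)(30)
Area = 15

15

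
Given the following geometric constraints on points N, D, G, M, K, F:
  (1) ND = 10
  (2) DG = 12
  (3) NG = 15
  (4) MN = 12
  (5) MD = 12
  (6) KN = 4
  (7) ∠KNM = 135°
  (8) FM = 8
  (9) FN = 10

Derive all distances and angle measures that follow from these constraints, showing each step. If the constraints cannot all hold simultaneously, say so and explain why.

The constraints are consistent.

Step 1: From MN = 12, NK = 4, and ∠MNK = 135°, by the law of cosines:
  MK² = MN² + NK² - 2·MN·NK·cos(135°) = 144 + 16 + 67.88 = 227.9
  MK ≈ 15.1

Step 2: From ND = 10, NG = 15, DG = 12, by the inverse law of cosines:
  cos(∠DNG) = (ND² + NG² - DG²) / (2·ND·NG)
  ∠DNG = 52.89°

Step 3: From ND = 10, NM = 12, DM = 12, by the inverse law of cosines:
  cos(∠DNM) = (ND² + NM² - DM²) / (2·ND·NM)
  ∠DNM = 65.38°

Step 4: From NF = 10, NM = 12, FM = 8, by the inverse law of cosines:
  cos(∠FNM) = (NF² + NM² - FM²) / (2·NF·NM)
  ∠FNM = 41.41°

Step 5: From DG = 12, DN = 10, GN = 15, by the inverse law of cosines:
  cos(∠GDN) = (DG² + DN² - GN²) / (2·DG·DN)
  ∠GDN = 85.46°

Step 6: From DM = 12, DN = 10, MN = 12, by the inverse law of cosines:
  cos(∠MDN) = (DM² + DN² - MN²) / (2·DM·DN)
  ∠MDN = 65.38°

Step 7: From GD = 12, GN = 15, DN = 10, by the inverse law of cosines:
  cos(∠DGN) = (GD² + GN² - DN²) / (2·GD·GN)
  ∠DGN = 41.65°

Step 8: From MD = 12, MN = 12, DN = 10, by the inverse law of cosines:
  cos(∠DMN) = (MD² + MN² - DN²) / (2·MD·MN)
  ∠DMN = 49.25°

Step 9: From MF = 8, MN = 12, FN = 10, by the inverse law of cosines:
  cos(∠FMN) = (MF² + MN² - FN²) / (2·MF·MN)
  ∠FMN = 55.77°

Step 10: From FM = 8, FN = 10, MN = 12, by the inverse law of cosines:
  cos(∠MFN) = (FM² + FN² - MN²) / (2·FM·FN)
  ∠MFN = 82.82°

Step 11: From MK = 15.1, MN = 12, KN = 4, by the inverse law of cosines:
  cos(∠KMN) = (MK² + MN² - KN²) / (2·MK·MN)
  ∠KMN = 10.8°

Step 12: From KM = 15.1, KN = 4, MN = 12, by the inverse law of cosines:
  cos(∠MKN) = (KM² + KN² - MN²) / (2·KM·KN)
  ∠MKN = 34.2°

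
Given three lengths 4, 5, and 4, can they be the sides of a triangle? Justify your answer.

Yes.
The triangle inequality requires that the sum of any two sides exceeds the third.
Here 4 + 4 = 8 > 5, so the condition is met.

Yes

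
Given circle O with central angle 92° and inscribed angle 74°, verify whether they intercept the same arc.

By the inscribed angle theorem, the inscribed angle for a central angle of 92° should be 92° / 2 = 46°.
The given inscribed angle is 74°, which does not equal 46°.
Therefore, no, they do not correspond to the same arc.

No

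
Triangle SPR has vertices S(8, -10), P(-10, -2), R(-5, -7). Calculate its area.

Shoelace: Area = (1/2)|8(-2--7) + -10(-7--10) + -5(-10--2)| = (1/2)(50) = 25

25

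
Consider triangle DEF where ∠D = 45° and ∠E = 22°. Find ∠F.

The interior angles sum to 180°: angle F = 180 - 45 - 22 = 113°.
The triangle is obtuse (angles 45°, 22°, 113°).

113 degrees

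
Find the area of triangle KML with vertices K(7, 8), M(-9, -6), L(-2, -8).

Using the Shoelace formula for a triangle:
Area = (1/2)|x0(y1 - y2) + x1(y2 - y0) + x2(y0 - y1)|
Area = (1/2)|7(-6 - -8) + -9(-8 - 8) + -2(8 - -6)|
Area = (1/2)|14 + 144 + -28|
Area = (1/2)|130|
Area = (1/2)(130)
Area = 65

65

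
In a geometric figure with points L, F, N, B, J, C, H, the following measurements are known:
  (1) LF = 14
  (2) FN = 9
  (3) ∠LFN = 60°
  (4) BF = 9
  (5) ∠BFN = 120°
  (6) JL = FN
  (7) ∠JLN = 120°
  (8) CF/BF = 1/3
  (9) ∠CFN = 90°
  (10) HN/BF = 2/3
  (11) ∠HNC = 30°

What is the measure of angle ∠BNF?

Step 1: By the law of cosines on triangle NFB: NB² = 9² + 9² − 2·9·9·cos(120°) = 243, so NB = 9·√3.
Step 2: By the inverse law of cosines on triangle BNF: cos(∠BNF) = ((9·√3)² + 9² − 9²) / (2·9·√3·9) = 243/280.59 = 0.866, so ∠BNF = 30°.

Therefore, the measure of angle ∠BNF = 30°.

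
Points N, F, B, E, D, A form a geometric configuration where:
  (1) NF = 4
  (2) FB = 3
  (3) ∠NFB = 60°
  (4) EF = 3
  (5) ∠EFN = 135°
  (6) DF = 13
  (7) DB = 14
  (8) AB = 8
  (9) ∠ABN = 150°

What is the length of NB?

Step 1: By the law of cosines on triangle NFB: NB² = 4² + 3² − 2·4·3·cos(60°) = 13, so NB = √13.

Therefore, the length of NB = √13.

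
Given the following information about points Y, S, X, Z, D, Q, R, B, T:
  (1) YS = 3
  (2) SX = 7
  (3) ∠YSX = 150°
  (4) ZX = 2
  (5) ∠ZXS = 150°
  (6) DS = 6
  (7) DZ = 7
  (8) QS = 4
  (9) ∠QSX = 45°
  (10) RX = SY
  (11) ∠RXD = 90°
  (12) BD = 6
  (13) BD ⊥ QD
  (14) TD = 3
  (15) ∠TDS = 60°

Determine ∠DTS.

Step 1: By the law of cosines on triangle TDS: TS² = 3² + 6² − 2·3·6·cos(60°) = 27, so TS = 3·√3.
Step 2: By the inverse law of cosines on triangle DTS: cos(∠DTS) = (3² + (3·√3)² − 6²) / (2·3·3·√3) = 0/31.18 = 0, so ∠DTS = 90°.

Therefore, the measure of angle ∠DTS = 90°.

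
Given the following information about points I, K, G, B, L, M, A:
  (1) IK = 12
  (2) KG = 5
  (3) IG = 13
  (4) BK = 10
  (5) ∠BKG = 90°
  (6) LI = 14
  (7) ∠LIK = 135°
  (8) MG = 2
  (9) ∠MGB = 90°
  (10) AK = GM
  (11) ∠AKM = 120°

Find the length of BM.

Step 1: By the law of cosines on triangle BKG: BG² = 10² + 5² − 2·10·5·cos(90°) = 125, so BG = 5·√5.
Step 2: By the law of cosines on triangle BGM: BM² = (5·√5)² + 2² − 2·5·√5·2·cos(90°) = 129, so BM = √129.

Therefore, the length of BM = √129.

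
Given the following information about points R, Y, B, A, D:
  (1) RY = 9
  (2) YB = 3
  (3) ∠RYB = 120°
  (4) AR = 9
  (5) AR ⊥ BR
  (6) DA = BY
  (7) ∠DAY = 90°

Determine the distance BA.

Step 1: By the law of cosines on triangle BYR: BR² = 3² + 9² − 2·3·9·cos(120°) = 117, so BR = 3·√13.
Step 2: By the law of cosines on triangle BRA: BA² = (3·√13)² + 9² − 2·3·√13·9·cos(90°) = 198, so BA = 3·√22.

Therefore, the length of BA = 3·√22.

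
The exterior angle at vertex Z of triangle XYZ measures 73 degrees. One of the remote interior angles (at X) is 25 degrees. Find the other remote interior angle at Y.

The exterior angle theorem states that an exterior angle equals the sum of the two non-adjacent interior angles.
So 73 = 25 + angle Y, which gives angle Y = 73 - 25 = 48 degrees.

48 degrees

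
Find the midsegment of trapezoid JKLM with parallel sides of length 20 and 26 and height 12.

The midsegment of a trapezoid = (base1 + base2) / 2
midsegment = (20 + 26) / 2
midsegment = 46 / 2
midsegment = 23

23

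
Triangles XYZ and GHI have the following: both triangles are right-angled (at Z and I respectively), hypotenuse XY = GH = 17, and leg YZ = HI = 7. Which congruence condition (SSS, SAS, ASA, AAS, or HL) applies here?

The given information matches HL: The hypotenuse and one leg of two right triangles are equal (Hypotenuse-Leg).

HL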